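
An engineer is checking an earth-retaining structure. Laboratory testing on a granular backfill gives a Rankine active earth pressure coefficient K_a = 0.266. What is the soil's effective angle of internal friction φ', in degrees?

35.4°

K_a = tan²(45° − φ/2) ⇒ 45° − φ/2 = arctan(√0.266) = 27.28°.
φ = 2(45° − 27.28°) = 35.43°.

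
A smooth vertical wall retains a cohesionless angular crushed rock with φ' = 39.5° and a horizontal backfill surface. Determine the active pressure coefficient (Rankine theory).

0.222

K_a = (1 − sin φ)/(1 + sin φ) = (1 − sin 39.5°)/(1 + sin 39.5°) = 0.2224.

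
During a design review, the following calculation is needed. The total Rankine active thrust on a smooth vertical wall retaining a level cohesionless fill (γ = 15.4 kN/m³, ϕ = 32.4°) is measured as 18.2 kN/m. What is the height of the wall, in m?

K_a = 0.3022. P_a = ½ K_a γ H² ⇒ H = √(2P_a/(K_a γ)).
H = √(2×18.2/(0.3022×15.4)) = 2.797 m.

2.80 m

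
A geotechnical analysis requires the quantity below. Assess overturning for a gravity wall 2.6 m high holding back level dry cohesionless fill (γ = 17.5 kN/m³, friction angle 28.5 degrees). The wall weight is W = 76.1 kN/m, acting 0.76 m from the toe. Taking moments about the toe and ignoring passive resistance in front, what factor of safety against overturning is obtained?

3.19

K_a = tan²(45° − 28.5°/2) = 0.3540.
P_a = ½K_aγH² = 0.5×0.3540×17.5×2.6² = 20.94 kN/m, acting at H/3 = 0.8667 m above the base.
Overturning moment M_o = P_a × H/3 = 20.94 × 0.8667 = 18.14.
Resisting moment M_r = W × 0.76 = 76.1 × 0.76 = 57.84.
FS_overturning = M_r/M_o = 57.84/18.14 = 3.187.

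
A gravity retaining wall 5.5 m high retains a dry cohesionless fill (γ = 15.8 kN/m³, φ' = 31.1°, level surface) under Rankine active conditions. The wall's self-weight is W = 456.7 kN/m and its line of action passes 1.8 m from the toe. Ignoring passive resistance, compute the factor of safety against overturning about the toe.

5.89

K_a = tan²(45° − 31.1°/2) = 0.3188.
P_a = ½K_aγH² = 0.5×0.3188×15.8×5.5² = 76.18 kN/m, acting at H/3 = 1.833 m above the base.
Overturning moment M_o = P_a × H/3 = 76.18 × 1.833 = 139.7.
Resisting moment M_r = W × 1.8 = 456.7 × 1.8 = 822.1.
FS_overturning = M_r/M_o = 822.1/139.7 = 5.886.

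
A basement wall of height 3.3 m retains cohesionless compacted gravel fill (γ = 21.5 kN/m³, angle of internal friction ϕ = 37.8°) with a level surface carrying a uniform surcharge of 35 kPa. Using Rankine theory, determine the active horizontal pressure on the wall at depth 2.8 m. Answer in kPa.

22.8 kPa

K_a = (1 − sin φ)/(1 + sin φ) = 0.2400.
σ_v = γz + q = 21.5 × 2.8 + 35 = 95.20 kPa.
σ_h = K_a σ_v = 0.2400 × 95.20 = 22.85 kPa.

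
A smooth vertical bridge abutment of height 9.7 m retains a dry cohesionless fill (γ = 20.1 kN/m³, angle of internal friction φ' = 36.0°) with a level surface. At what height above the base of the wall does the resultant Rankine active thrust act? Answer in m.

3.23 m

K_a = 0.2596.
The pressure distribution is triangular, so the resultant acts at H/3 above the base = 9.7/3 = 3.233 m.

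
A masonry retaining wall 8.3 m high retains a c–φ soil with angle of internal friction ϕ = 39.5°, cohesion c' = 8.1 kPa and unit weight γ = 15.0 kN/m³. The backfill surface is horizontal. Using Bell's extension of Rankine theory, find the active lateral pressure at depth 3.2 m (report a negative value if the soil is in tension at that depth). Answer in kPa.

K_a = (1 − sin φ)/(1 + sin φ) = 0.2224.
σ_a = K_a γ z − 2c√K_a = 0.2224×15.0×3.2 − 2×8.1×0.4716 = 3.036 kPa.

3.04 kPa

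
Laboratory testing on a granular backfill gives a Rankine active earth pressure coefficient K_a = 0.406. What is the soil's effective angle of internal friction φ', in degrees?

25.0°

K_a = tan²(45° − φ/2) ⇒ 45° − φ/2 = arctan(√0.406) = 32.50°.
φ = 2(45° − 32.50°) = 24.99°.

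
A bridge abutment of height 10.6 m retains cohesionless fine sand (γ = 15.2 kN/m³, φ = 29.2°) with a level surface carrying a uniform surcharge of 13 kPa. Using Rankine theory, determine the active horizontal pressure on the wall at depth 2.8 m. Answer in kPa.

19.1 kPa

K_a = (1 − sin φ)/(1 + sin φ) = 0.3442.
σ_v = γz + q = 15.2 × 2.8 + 13 = 55.56 kPa.
σ_h = K_a σ_v = 0.3442 × 55.56 = 19.12 kPa.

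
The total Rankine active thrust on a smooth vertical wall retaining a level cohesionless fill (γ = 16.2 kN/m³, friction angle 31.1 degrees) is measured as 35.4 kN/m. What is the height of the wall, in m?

K_a = 0.3188. P_a = ½ K_a γ H² ⇒ H = √(2P_a/(K_a γ)).
H = √(2×35.4/(0.3188×16.2)) = 3.703 m.

3.70 m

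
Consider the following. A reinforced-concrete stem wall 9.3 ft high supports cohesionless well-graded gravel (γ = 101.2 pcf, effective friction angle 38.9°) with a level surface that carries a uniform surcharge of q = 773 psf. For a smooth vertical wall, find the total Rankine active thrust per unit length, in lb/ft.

K_a = tan²(45° − φ/2) = 0.2285.
Soil triangle: ½ K_a γ H² = 0.5×0.2285×101.2×9.3² = 1000 lb/ft.
Surcharge rectangle: K_a q H = 0.2285×773×9.3 = 1643 lb/ft.
Total = 1000 + 1643 = 2643 lb/ft.

2640 lb/ft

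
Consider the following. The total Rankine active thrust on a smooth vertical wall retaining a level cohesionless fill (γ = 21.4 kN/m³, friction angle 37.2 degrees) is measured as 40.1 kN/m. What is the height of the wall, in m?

3.90 m

K_a = 0.2464. P_a = ½ K_a γ H² ⇒ H = √(2P_a/(K_a γ)).
H = √(2×40.1/(0.2464×21.4)) = 3.900 m.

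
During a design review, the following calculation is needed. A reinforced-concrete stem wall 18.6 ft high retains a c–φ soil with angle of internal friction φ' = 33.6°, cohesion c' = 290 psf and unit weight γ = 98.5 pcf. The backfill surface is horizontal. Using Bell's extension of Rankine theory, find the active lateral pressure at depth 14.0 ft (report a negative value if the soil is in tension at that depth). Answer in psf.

K_a = (1 − sin φ)/(1 + sin φ) = 0.2875.
σ_a = K_a γ z − 2c√K_a = 0.2875×98.5×14.0 − 2×290×0.5362 = 85.48 psf.

85.5 psf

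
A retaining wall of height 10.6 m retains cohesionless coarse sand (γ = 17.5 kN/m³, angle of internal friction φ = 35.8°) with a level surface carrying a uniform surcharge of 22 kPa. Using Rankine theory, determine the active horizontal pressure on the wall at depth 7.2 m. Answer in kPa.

K_a = (1 − sin φ)/(1 + sin φ) = 0.2619.
σ_v = γz + q = 17.5 × 7.2 + 22 = 148.0 kPa.
σ_h = K_a σ_v = 0.2619 × 148.0 = 38.76 kPa.

38.8 kPa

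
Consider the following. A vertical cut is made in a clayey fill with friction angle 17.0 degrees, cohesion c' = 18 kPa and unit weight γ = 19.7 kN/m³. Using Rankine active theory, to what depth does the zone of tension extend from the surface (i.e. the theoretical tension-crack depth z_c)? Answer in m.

K_a = tan²(45° − 17.0°/2) = 0.5475; √K_a = 0.7400.
The active pressure is zero where K_a γ z = 2c√K_a, so z_c = 2c/(γ√K_a) = 2×18/(19.7×0.7400) = 2.470 m.

2.47 m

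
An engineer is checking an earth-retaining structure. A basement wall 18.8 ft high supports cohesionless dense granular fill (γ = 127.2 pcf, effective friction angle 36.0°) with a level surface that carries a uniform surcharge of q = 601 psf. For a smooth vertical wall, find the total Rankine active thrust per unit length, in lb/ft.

K_a = tan²(45° − φ/2) = 0.2596.
Soil triangle: ½ K_a γ H² = 0.5×0.2596×127.2×18.8² = 5836 lb/ft.
Surcharge rectangle: K_a q H = 0.2596×601×18.8 = 2933 lb/ft.
Total = 5836 + 2933 = 8769 lb/ft.

8770 lb/ft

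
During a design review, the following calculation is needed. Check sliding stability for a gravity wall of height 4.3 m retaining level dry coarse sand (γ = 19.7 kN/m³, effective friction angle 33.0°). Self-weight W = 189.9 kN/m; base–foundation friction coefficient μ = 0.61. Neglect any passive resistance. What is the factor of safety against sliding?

K_a = tan²(45° − 33.0°/2) = 0.2948.
P_a = ½K_aγH² = 0.5×0.2948×19.7×4.3² = 53.69 kN/m, acting at H/3 = 1.433 m above the base.
FS_sliding = μW / P_a = 0.61×189.9 / 53.69 = 2.158.

2.16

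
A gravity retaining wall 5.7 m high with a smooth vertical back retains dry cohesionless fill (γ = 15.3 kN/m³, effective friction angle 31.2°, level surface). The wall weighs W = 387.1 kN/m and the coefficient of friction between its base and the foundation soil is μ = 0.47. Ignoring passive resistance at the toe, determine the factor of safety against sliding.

K_a = tan²(45° − 31.2°/2) = 0.3175.
P_a = ½K_aγH² = 0.5×0.3175×15.3×5.7² = 78.91 kN/m, acting at H/3 = 1.900 m above the base.
FS_sliding = μW / P_a = 0.47×387.1 / 78.91 = 2.306.

2.31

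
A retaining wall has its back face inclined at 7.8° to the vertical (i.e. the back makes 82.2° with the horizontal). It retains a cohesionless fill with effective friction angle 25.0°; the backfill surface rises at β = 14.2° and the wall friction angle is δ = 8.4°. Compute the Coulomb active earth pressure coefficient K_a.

0.548

K_a = sin²(α+φ) / [sin²α · sin(α−δ) · (1 + √{sin(φ+δ)sin(φ−β) / (sin(α−δ)sin(α+β))})²].
With α = 82.2°, φ = 25.0°, δ = 8.4°, β = 14.2°: K_a = 0.5483.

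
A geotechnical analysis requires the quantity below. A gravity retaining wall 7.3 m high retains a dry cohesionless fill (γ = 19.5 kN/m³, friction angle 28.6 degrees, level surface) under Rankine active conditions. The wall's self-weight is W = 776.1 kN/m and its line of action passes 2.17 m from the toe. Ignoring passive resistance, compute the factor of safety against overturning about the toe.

3.78

K_a = tan²(45° − 28.6°/2) = 0.3525.
P_a = ½K_aγH² = 0.5×0.3525×19.5×7.3² = 183.2 kN/m, acting at H/3 = 2.433 m above the base.
Overturning moment M_o = P_a × H/3 = 183.2 × 2.433 = 445.7.
Resisting moment M_r = W × 2.17 = 776.1 × 2.17 = 1684.
FS_overturning = M_r/M_o = 1684/445.7 = 3.778.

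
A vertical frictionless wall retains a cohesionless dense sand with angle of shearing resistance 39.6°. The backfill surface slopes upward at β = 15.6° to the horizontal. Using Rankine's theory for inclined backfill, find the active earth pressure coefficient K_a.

0.241

K_a = cos β · (cos β − √(cos²β − cos²φ)) / (cos β + √(cos²β − cos²φ)).
cos β = 0.9632, cos φ = 0.7705, √(cos²β − cos²φ) = 0.5779.
K_a = 0.9632 × (0.9632 − 0.5779)/(0.9632 + 0.5779) = 0.2408.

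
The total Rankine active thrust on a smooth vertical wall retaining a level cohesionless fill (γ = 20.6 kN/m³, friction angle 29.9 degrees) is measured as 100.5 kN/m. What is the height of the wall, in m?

5.40 m

K_a = 0.3347. P_a = ½ K_a γ H² ⇒ H = √(2P_a/(K_a γ)).
H = √(2×100.5/(0.3347×20.6)) = 5.399 m.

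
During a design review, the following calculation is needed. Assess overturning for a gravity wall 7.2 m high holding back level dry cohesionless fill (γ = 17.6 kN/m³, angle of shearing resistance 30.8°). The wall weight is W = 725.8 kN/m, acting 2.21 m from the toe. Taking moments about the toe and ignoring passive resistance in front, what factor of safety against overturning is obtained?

4.54

K_a = tan²(45° − 30.8°/2) = 0.3227.
P_a = ½K_aγH² = 0.5×0.3227×17.6×7.2² = 147.2 kN/m, acting at H/3 = 2.400 m above the base.
Overturning moment M_o = P_a × H/3 = 147.2 × 2.400 = 353.3.
Resisting moment M_r = W × 2.21 = 725.8 × 2.21 = 1604.
FS_overturning = M_r/M_o = 1604/353.3 = 4.540.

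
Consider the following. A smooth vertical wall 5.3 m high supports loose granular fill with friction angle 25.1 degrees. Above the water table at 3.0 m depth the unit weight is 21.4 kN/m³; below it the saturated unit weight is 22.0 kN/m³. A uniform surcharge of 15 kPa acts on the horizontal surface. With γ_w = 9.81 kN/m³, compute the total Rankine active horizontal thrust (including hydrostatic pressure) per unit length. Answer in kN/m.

170 kN/m

K_a = tan²(45° − φ/2) = 0.4043.
γ' = 22.0 − 9.81 = 12.19 kN/m³. h₂ = H − d_w = 2.3 m.
σ'_h: at surface K_a·q = 6.064; at WT K_a(q+γd_w) = 32.02; at base K_a(q+γd_w+γ'h₂) = 43.36 kPa.
P₁ = ½(6.064+32.02)×3.0 = 57.13; P₂ = ½(32.02+43.36)×2.3 = 86.68; P_w = ½γ_w h₂² = 25.95.
Total = 57.13+86.68+25.95 = 169.8 kN/m.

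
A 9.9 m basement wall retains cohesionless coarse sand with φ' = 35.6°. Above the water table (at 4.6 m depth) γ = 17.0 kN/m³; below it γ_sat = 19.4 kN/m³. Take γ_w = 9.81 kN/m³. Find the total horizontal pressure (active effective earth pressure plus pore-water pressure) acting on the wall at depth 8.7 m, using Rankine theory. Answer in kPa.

71.3 kPa

K_a = (1 − sin φ)/(1 + sin φ) = 0.2641.
γ' = 19.4 − 9.81 = 9.590 kN/m³.
Effective vertical stress at 8.7 m: σ'_v = 17.0×4.6 + 9.590×4.10 = 117.5 kPa.
σ'_h = K_a σ'_v = 0.2641 × 117.5 = 31.04 kPa; u = γ_w × 4.10 = 40.22 kPa.
Total σ_h = 31.04 + 40.22 = 71.26 kPa.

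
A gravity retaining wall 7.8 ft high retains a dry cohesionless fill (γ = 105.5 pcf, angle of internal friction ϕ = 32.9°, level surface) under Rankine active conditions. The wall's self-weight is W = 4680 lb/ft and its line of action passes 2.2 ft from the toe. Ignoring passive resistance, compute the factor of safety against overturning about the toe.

4.17

K_a = tan²(45° − 32.9°/2) = 0.2960.
P_a = ½K_aγH² = 0.5×0.2960×105.5×7.8² = 950.1 lb/ft, acting at H/3 = 2.600 ft above the base.
Overturning moment M_o = P_a × H/3 = 950.1 × 2.600 = 2470.
Resisting moment M_r = W × 2.2 = 4680 × 2.2 = 10300.
FS_overturning = M_r/M_o = 10300/2470 = 4.168.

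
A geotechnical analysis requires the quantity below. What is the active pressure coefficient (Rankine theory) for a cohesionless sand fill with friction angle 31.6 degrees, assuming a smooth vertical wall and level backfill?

K_a = tan²(45° − φ/2) = tan²(29.20°) = 0.3123.

0.312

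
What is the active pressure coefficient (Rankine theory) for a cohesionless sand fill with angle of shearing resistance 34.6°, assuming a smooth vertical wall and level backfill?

K_a = (1 − sin φ)/(1 + sin φ) = (1 − sin 34.6°)/(1 + sin 34.6°) = 0.2756.

0.276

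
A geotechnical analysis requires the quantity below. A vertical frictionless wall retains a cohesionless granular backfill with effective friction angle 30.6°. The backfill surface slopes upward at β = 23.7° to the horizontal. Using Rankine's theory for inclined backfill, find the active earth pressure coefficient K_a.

0.450

K_a = cos β · (cos β − √(cos²β − cos²φ)) / (cos β + √(cos²β − cos²φ)).
cos β = 0.9157, cos φ = 0.8607, √(cos²β − cos²φ) = 0.3123.
K_a = 0.9157 × (0.9157 − 0.3123)/(0.9157 + 0.3123) = 0.4499.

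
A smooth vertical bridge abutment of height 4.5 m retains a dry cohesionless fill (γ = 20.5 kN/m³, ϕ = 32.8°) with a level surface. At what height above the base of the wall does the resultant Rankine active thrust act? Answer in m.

1.50 m

K_a = 0.2973.
The pressure distribution is triangular, so the resultant acts at H/3 above the base = 4.5/3 = 1.500 m.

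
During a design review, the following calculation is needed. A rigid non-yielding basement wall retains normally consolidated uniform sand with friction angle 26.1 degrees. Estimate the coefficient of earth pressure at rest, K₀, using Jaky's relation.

0.560

K₀ = 1 − sin φ' = 1 − sin 26.1° = 0.5601.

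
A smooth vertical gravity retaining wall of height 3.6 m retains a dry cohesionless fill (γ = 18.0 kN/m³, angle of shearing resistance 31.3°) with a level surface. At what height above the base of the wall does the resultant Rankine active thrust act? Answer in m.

K_a = 0.3162.
The pressure distribution is triangular, so the resultant acts at H/3 above the base = 3.6/3 = 1.200 m.

1.20 m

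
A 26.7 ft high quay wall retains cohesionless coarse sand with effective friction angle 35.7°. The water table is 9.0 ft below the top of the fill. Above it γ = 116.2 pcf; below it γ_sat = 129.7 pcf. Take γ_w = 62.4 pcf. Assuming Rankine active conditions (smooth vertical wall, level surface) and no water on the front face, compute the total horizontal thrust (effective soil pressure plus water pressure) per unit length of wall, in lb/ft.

18700 lb/ft

K_a = tan²(45° − φ/2) = 0.2630.
γ' = 129.7 − 62.4 = 67.30 pcf. Depth below WT = 17.7 ft.
σ'_h at WT = K_a γ d_w = 275.0 psf; at base = 275.0 + K_a γ' × 17.7 = 588.3 psf.
P₁ (0–9.0 ft) = ½×275.0×9.0 = 1238. P₂ (9.0–26.7 ft) = ½(275.0+588.3)×17.7 = 7641.
P_w = ½ γ_w h₂² = 0.5×62.4×17.7² = 9775. Total = 1238+7641+9775 = 18650 lb/ft.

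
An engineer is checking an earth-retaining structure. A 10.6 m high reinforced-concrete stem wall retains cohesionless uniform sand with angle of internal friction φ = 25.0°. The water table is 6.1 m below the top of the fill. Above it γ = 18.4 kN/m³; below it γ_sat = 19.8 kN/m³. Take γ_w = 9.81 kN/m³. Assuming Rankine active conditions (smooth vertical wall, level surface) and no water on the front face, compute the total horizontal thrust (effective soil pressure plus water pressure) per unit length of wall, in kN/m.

484 kN/m

K_a = tan²(45° − φ/2) = 0.4059.
γ' = 19.8 − 9.81 = 9.990 kN/m³. Depth below WT = 4.5 m.
σ'_h at WT = K_a γ d_w = 45.55 kPa; at base = 45.55 + K_a γ' × 4.5 = 63.80 kPa.
P₁ (0–6.1 m) = ½×45.55×6.1 = 138.9. P₂ (6.1–10.6 m) = ½(45.55+63.80)×4.5 = 246.0.
P_w = ½ γ_w h₂² = 0.5×9.81×4.5² = 99.33. Total = 138.9+246.0+99.33 = 484.3 kN/m.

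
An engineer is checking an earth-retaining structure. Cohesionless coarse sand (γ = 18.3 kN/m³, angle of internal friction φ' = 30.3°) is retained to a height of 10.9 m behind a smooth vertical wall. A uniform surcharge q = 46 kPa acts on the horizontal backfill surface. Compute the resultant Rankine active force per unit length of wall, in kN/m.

523 kN/m

K_a = tan²(45° − φ/2) = 0.3293.
Soil triangle: ½ K_a γ H² = 0.5×0.3293×18.3×10.9² = 358.0 kN/m.
Surcharge rectangle: K_a q H = 0.3293×46×10.9 = 165.1 kN/m.
Total = 358.0 + 165.1 = 523.1 kN/m.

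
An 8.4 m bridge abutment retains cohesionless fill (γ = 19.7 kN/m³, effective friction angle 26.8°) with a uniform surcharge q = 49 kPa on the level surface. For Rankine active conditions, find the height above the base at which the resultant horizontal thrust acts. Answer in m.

K_a = 0.3785.
Triangular part P₁ = ½K_aγH² = 263.0 at H/3 = 2.800 m; rectangular part P₂ = K_a q H = 155.8 at H/2 = 4.200 m.
ȳ = (P₁·2.800 + P₂·4.200)/(P₁+P₂) = 3.321 m.

3.32 m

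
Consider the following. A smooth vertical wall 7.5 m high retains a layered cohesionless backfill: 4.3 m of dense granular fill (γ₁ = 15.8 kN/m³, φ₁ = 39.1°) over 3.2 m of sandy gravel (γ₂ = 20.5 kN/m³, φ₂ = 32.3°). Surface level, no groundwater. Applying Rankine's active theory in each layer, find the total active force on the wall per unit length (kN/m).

131 kN/m

K_a1 = tan²(45°−39.1°/2) = 0.2265; K_a2 = tan²(45°−32.3°/2) = 0.3035.
Layer 1: σ at base = K_a1 γ₁ h₁ = 15.39 kPa; P₁ = ½×15.39×4.3 = 33.08.
Layer 2: σ_v at top = γ₁h₁ = 67.94; σ_h top = K_a2×67.94 = 20.62; σ_h base = K_a2×(67.94+20.5×3.2) = 40.53.
P₂ = ½(20.62+40.53)×3.2 = 97.83. Total P_a = 33.08+97.83 = 130.9 kN/m.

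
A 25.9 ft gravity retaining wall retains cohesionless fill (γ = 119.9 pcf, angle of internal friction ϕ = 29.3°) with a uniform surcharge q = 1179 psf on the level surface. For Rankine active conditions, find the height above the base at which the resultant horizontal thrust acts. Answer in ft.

K_a = 0.3428.
Triangular part P₁ = ½K_aγH² = 13790 at H/3 = 8.633 ft; rectangular part P₂ = K_a q H = 10470 at H/2 = 12.95 ft.
ȳ = (P₁·8.633 + P₂·12.95)/(P₁+P₂) = 10.50 ft.

10.5 ft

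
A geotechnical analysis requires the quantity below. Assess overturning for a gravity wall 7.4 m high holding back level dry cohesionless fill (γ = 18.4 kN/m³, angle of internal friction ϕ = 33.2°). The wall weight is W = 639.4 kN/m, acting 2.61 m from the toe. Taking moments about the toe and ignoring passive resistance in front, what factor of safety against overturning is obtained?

4.59

K_a = tan²(45° − 33.2°/2) = 0.2924.
P_a = ½K_aγH² = 0.5×0.2924×18.4×7.4² = 147.3 kN/m, acting at H/3 = 2.467 m above the base.
Overturning moment M_o = P_a × H/3 = 147.3 × 2.467 = 363.3.
Resisting moment M_r = W × 2.61 = 639.4 × 2.61 = 1669.
FS_overturning = M_r/M_o = 1669/363.3 = 4.593.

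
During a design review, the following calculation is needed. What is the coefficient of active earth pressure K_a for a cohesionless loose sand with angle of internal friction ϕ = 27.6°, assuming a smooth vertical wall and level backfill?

K_a = (1 − sin φ)/(1 + sin φ) = (1 − sin 27.6°)/(1 + sin 27.6°) = 0.3668.

0.367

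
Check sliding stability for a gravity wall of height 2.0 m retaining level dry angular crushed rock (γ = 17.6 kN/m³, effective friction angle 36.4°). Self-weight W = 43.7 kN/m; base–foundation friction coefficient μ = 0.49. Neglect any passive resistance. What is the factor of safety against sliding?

K_a = tan²(45° − 36.4°/2) = 0.2552.
P_a = ½K_aγH² = 0.5×0.2552×17.6×2.0² = 8.982 kN/m, acting at H/3 = 0.6667 m above the base.
FS_sliding = μW / P_a = 0.49×43.7 / 8.982 = 2.384.

2.38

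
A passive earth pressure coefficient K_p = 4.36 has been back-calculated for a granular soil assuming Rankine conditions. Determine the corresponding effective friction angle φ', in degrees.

38.8°

K_p = (1+sin φ)/(1−sin φ) ⇒ sin φ = (K_p − 1)/(K_p + 1) = 0.6269.
φ = arcsin(0.6269) = 38.82°.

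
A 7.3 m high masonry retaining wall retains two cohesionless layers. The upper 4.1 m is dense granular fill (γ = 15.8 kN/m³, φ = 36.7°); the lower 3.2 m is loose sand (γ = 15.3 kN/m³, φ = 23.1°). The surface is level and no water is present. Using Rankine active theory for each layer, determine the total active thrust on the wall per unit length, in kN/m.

K_a1 = tan²(45°−36.7°/2) = 0.2519; K_a2 = tan²(45°−23.1°/2) = 0.4364.
Layer 1: σ at base = K_a1 γ₁ h₁ = 16.32 kPa; P₁ = ½×16.32×4.1 = 33.45.
Layer 2: σ_v at top = γ₁h₁ = 64.78; σ_h top = K_a2×64.78 = 28.27; σ_h base = K_a2×(64.78+15.3×3.2) = 49.64.
P₂ = ½(28.27+49.64)×3.2 = 124.7. Total P_a = 33.45+124.7 = 158.1 kN/m.

158 kN/m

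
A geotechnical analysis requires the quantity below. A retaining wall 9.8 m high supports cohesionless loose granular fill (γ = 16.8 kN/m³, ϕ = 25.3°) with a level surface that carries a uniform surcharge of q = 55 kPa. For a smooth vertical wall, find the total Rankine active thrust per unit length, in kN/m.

540 kN/m

K_a = tan²(45° − φ/2) = 0.4012.
Soil triangle: ½ K_a γ H² = 0.5×0.4012×16.8×9.8² = 323.7 kN/m.
Surcharge rectangle: K_a q H = 0.4012×55×9.8 = 216.2 kN/m.
Total = 323.7 + 216.2 = 539.9 kN/m.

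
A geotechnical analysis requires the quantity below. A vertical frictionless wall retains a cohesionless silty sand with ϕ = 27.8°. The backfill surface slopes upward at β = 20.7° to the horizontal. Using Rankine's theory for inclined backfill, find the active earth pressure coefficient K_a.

0.476

K_a = cos β · (cos β − √(cos²β − cos²φ)) / (cos β + √(cos²β − cos²φ)).
cos β = 0.9354, cos φ = 0.8846, √(cos²β − cos²φ) = 0.3043.
K_a = 0.9354 × (0.9354 − 0.3043)/(0.9354 + 0.3043) = 0.4763.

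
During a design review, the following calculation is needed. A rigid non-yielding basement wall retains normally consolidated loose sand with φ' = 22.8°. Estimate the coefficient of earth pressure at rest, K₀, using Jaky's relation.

K₀ = 1 − sin φ' = 1 − sin 22.8° = 0.6125.

0.612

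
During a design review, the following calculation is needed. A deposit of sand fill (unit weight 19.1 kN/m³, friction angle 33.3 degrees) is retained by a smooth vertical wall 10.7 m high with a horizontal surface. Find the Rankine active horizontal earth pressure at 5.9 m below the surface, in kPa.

K_a = (1 − sin φ)/(1 + sin φ) = 0.2911.
σ_h = K_a γ z = 0.2911 × 19.1 × 5.9 = 32.81 kPa.

32.8 kPa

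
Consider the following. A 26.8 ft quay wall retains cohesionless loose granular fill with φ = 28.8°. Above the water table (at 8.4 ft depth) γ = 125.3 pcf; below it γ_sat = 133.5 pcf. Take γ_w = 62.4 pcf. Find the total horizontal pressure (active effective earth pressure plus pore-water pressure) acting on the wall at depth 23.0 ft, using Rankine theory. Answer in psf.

K_a = (1 − sin φ)/(1 + sin φ) = 0.3498.
γ' = 133.5 − 62.4 = 71.10 pcf.
Effective vertical stress at 23.0 ft: σ'_v = 125.3×8.4 + 71.10×14.6 = 2091 psf.
σ'_h = K_a σ'_v = 0.3498 × 2091 = 731.2 psf; u = γ_w × 14.6 = 911.0 psf.
Total σ_h = 731.2 + 911.0 = 1642 psf.

1640 psf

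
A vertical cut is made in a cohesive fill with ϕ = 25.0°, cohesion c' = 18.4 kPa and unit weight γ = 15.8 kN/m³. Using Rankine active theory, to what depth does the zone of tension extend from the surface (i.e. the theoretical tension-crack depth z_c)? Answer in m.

3.66 m

K_a = tan²(45° − 25.0°/2) = 0.4059; √K_a = 0.6371.
The active pressure is zero where K_a γ z = 2c√K_a, so z_c = 2c/(γ√K_a) = 2×18.4/(15.8×0.6371) = 3.656 m.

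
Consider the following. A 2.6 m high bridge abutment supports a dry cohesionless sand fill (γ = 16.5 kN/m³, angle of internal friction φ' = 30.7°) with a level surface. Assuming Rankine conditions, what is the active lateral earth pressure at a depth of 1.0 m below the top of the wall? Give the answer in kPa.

K_a = (1 − sin φ)/(1 + sin φ) = 0.3240.
σ_h = K_a γ z = 0.3240 × 16.5 × 1.0 = 5.346 kPa.

5.35 kPa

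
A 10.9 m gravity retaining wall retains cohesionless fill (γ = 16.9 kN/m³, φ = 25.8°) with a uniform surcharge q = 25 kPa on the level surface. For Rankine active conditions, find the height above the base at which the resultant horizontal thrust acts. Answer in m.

4.02 m

K_a = 0.3935.
Triangular part P₁ = ½K_aγH² = 395.1 at H/3 = 3.633 m; rectangular part P₂ = K_a q H = 107.2 at H/2 = 5.450 m.
ȳ = (P₁·3.633 + P₂·5.450)/(P₁+P₂) = 4.021 m.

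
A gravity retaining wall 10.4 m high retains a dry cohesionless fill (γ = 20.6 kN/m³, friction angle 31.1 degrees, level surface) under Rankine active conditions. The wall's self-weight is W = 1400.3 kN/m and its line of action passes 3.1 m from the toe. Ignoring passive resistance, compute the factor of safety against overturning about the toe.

3.53

K_a = tan²(45° − 31.1°/2) = 0.3188.
P_a = ½K_aγH² = 0.5×0.3188×20.6×10.4² = 355.2 kN/m, acting at H/3 = 3.467 m above the base.
Overturning moment M_o = P_a × H/3 = 355.2 × 3.467 = 1231.
Resisting moment M_r = W × 3.1 = 1400.3 × 3.1 = 4341.
FS_overturning = M_r/M_o = 4341/1231 = 3.526.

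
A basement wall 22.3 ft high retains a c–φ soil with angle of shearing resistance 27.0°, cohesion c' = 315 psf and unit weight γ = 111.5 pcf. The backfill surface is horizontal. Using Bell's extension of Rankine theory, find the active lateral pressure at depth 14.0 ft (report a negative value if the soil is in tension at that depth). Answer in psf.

K_a = (1 − sin φ)/(1 + sin φ) = 0.3755.
σ_a = K_a γ z − 2c√K_a = 0.3755×111.5×14.0 − 2×315×0.6128 = 200.1 psf.

200 psf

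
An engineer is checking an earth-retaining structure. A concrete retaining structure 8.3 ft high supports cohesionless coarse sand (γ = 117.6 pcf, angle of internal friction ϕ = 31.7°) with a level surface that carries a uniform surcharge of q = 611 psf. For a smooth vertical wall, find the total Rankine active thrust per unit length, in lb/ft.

K_a = tan²(45° − φ/2) = 0.3111.
Soil triangle: ½ K_a γ H² = 0.5×0.3111×117.6×8.3² = 1260 lb/ft.
Surcharge rectangle: K_a q H = 0.3111×611×8.3 = 1578 lb/ft.
Total = 1260 + 1578 = 2838 lb/ft.

2840 lb/ft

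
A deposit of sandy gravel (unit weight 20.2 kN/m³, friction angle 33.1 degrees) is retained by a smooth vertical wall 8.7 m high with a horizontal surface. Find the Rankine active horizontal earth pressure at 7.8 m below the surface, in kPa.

K_a = (1 − sin φ)/(1 + sin φ) = 0.2936.
σ_h = K_a γ z = 0.2936 × 20.2 × 7.8 = 46.26 kPa.

46.3 kPa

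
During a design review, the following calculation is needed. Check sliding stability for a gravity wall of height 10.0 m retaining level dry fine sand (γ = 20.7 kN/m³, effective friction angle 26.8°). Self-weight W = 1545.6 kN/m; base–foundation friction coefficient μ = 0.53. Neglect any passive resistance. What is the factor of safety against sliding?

K_a = tan²(45° − 26.8°/2) = 0.3785.
P_a = ½K_aγH² = 0.5×0.3785×20.7×10.0² = 391.7 kN/m, acting at H/3 = 3.333 m above the base.
FS_sliding = μW / P_a = 0.53×1545.6 / 391.7 = 2.091.

2.09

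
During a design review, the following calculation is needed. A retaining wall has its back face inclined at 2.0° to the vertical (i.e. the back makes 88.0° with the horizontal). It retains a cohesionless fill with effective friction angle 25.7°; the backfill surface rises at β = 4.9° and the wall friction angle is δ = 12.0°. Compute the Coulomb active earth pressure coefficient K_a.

K_a = sin²(α+φ) / [sin²α · sin(α−δ) · (1 + √{sin(φ+δ)sin(φ−β) / (sin(α−δ)sin(α+β))})²].
With α = 88.0°, φ = 25.7°, δ = 12.0°, β = 4.9°: K_a = 0.3985.

0.399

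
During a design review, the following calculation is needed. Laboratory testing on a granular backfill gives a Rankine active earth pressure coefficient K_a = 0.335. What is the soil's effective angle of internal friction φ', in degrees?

29.9°

K_a = tan²(45° − φ/2) ⇒ 45° − φ/2 = arctan(√0.335) = 30.06°.
φ = 2(45° − 30.06°) = 29.88°.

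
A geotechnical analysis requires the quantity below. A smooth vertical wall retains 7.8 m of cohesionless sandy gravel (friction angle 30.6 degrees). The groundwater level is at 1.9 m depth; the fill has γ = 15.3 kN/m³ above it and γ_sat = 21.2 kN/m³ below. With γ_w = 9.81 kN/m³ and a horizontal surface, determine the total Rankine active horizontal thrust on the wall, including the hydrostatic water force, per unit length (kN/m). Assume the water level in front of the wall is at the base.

300 kN/m

K_a = tan²(45° − φ/2) = 0.3253.
γ' = 21.2 − 9.81 = 11.39 kN/m³. Depth below WT = 5.9 m.
σ'_h at WT = K_a γ d_w = 9.458 kPa; at base = 9.458 + K_a γ' × 5.9 = 31.32 kPa.
P₁ (0–1.9 m) = ½×9.458×1.9 = 8.985. P₂ (1.9–7.8 m) = ½(9.458+31.32)×5.9 = 120.3.
P_w = ½ γ_w h₂² = 0.5×9.81×5.9² = 170.7. Total = 8.985+120.3+170.7 = 300.0 kN/m.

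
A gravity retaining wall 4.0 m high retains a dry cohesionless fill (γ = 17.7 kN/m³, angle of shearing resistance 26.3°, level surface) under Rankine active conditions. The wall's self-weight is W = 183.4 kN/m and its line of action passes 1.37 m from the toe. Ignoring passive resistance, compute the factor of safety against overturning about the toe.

K_a = tan²(45° − 26.3°/2) = 0.3859.
P_a = ½K_aγH² = 0.5×0.3859×17.7×4.0² = 54.65 kN/m, acting at H/3 = 1.333 m above the base.
Overturning moment M_o = P_a × H/3 = 54.65 × 1.333 = 72.86.
Resisting moment M_r = W × 1.37 = 183.4 × 1.37 = 251.3.
FS_overturning = M_r/M_o = 251.3/72.86 = 3.448.

3.45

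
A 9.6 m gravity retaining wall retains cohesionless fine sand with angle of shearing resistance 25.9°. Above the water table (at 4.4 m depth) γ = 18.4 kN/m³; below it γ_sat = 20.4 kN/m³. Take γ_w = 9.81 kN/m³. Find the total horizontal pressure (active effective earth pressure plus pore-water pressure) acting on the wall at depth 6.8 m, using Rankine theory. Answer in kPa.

K_a = (1 − sin φ)/(1 + sin φ) = 0.3920.
γ' = 20.4 − 9.81 = 10.59 kN/m³.
Effective vertical stress at 6.8 m: σ'_v = 18.4×4.4 + 10.59×2.40 = 106.4 kPa.
σ'_h = K_a σ'_v = 0.3920 × 106.4 = 41.70 kPa; u = γ_w × 2.40 = 23.54 kPa.
Total σ_h = 41.70 + 23.54 = 65.24 kPa.

65.2 kPa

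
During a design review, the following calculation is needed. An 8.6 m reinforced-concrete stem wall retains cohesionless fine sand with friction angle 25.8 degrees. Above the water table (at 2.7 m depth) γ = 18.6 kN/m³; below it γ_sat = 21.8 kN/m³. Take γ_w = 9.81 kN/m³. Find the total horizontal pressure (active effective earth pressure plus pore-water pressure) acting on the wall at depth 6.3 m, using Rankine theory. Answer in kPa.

72.1 kPa

K_a = (1 − sin φ)/(1 + sin φ) = 0.3935.
γ' = 21.8 − 9.81 = 11.99 kN/m³.
Effective vertical stress at 6.3 m: σ'_v = 18.6×2.7 + 11.99×3.60 = 93.38 kPa.
σ'_h = K_a σ'_v = 0.3935 × 93.38 = 36.75 kPa; u = γ_w × 3.60 = 35.32 kPa.
Total σ_h = 36.75 + 35.32 = 72.06 kPa.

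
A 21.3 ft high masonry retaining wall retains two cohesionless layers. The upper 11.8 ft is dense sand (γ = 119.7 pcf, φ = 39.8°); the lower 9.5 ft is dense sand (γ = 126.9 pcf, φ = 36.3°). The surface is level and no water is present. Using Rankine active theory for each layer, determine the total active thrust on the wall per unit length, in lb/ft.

6730 lb/ft

K_a1 = tan²(45°−39.8°/2) = 0.2194; K_a2 = tan²(45°−36.3°/2) = 0.2563.
Layer 1: σ at base = K_a1 γ₁ h₁ = 309.9 psf; P₁ = ½×309.9×11.8 = 1829.
Layer 2: σ_v at top = γ₁h₁ = 1412; σ_h top = K_a2×1412 = 362.0; σ_h base = K_a2×(1412+126.9×9.5) = 670.9.
P₂ = ½(362.0+670.9)×9.5 = 4906. Total P_a = 1829+4906 = 6735 lb/ft.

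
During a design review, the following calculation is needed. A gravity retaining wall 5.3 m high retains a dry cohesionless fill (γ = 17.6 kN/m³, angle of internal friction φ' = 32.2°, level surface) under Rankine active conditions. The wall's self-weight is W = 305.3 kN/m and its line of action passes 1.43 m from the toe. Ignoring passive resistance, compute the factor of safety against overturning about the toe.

3.28

K_a = tan²(45° − 32.2°/2) = 0.3047.
P_a = ½K_aγH² = 0.5×0.3047×17.6×5.3² = 75.33 kN/m, acting at H/3 = 1.767 m above the base.
Overturning moment M_o = P_a × H/3 = 75.33 × 1.767 = 133.1.
Resisting moment M_r = W × 1.43 = 305.3 × 1.43 = 436.6.
FS_overturning = M_r/M_o = 436.6/133.1 = 3.281.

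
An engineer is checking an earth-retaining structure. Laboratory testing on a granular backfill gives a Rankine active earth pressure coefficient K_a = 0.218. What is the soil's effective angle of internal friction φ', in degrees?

K_a = tan²(45° − φ/2) ⇒ 45° − φ/2 = arctan(√0.218) = 25.03°.
φ = 2(45° − 25.03°) = 39.94°.

39.9°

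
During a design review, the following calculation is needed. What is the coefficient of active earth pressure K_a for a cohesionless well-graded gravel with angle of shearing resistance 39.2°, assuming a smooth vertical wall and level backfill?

K_a = (1 − sin φ)/(1 + sin φ) = (1 − sin 39.2°)/(1 + sin 39.2°) = 0.2255.

0.225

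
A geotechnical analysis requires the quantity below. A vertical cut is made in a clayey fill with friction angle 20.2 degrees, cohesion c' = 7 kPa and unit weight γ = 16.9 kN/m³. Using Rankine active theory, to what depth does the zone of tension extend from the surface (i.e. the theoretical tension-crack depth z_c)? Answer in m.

1.19 m

K_a = tan²(45° − 20.2°/2) = 0.4867; √K_a = 0.6976.
The active pressure is zero where K_a γ z = 2c√K_a, so z_c = 2c/(γ√K_a) = 2×7/(16.9×0.6976) = 1.187 m.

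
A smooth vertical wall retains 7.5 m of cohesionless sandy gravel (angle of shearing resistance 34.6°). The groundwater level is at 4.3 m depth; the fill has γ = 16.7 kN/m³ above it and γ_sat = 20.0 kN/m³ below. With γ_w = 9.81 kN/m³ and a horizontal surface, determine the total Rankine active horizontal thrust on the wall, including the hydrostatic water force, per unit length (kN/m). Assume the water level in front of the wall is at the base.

171 kN/m

K_a = tan²(45° − φ/2) = 0.2756.
γ' = 20.0 − 9.81 = 10.19 kN/m³. Depth below WT = 3.2 m.
σ'_h at WT = K_a γ d_w = 19.79 kPa; at base = 19.79 + K_a γ' × 3.2 = 28.78 kPa.
P₁ (0–4.3 m) = ½×19.79×4.3 = 42.56. P₂ (4.3–7.5 m) = ½(19.79+28.78)×3.2 = 77.72.
P_w = ½ γ_w h₂² = 0.5×9.81×3.2² = 50.23. Total = 42.56+77.72+50.23 = 170.5 kN/m.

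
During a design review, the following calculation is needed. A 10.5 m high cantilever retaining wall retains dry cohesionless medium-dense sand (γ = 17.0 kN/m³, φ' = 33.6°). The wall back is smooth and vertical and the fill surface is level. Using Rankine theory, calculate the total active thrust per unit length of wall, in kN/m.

K_a = tan²(45° − φ/2) = 0.2875.
P_a = ½ K_a γ H² = 0.5 × 0.2875 × 17.0 × 10.5² = 269.4 kN/m.

269 kN/m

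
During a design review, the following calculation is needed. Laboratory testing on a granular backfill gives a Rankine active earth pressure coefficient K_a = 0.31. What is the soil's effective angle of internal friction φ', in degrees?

31.8°

K_a = tan²(45° − φ/2) ⇒ 45° − φ/2 = arctan(√0.31) = 29.11°.
φ = 2(45° − 29.11°) = 31.78°.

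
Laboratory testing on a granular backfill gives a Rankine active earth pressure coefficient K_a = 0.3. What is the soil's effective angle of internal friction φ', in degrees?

K_a = tan²(45° − φ/2) ⇒ 45° − φ/2 = arctan(√0.3) = 28.71°.
φ = 2(45° − 28.71°) = 32.58°.

32.6°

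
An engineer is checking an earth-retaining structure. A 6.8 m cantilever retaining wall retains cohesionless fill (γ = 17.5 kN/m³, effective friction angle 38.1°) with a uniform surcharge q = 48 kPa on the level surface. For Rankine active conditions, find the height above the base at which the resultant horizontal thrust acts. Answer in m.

2.77 m

K_a = 0.2368.
Triangular part P₁ = ½K_aγH² = 95.82 at H/3 = 2.267 m; rectangular part P₂ = K_a q H = 77.30 at H/2 = 3.400 m.
ȳ = (P₁·2.267 + P₂·3.400)/(P₁+P₂) = 2.773 m.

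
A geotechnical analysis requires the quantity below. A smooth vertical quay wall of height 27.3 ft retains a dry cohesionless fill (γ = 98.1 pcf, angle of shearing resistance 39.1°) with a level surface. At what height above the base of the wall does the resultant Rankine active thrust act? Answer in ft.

9.10 ft

K_a = 0.2265.
The pressure distribution is triangular, so the resultant acts at H/3 above the base = 27.3/3 = 9.100 ft.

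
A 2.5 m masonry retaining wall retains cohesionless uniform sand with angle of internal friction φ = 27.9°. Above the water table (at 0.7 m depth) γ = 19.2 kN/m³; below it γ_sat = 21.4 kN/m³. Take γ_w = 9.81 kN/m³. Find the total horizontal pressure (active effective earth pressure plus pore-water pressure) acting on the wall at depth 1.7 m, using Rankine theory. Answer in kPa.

18.9 kPa

K_a = (1 − sin φ)/(1 + sin φ) = 0.3625.
γ' = 21.4 − 9.81 = 11.59 kN/m³.
Effective vertical stress at 1.7 m: σ'_v = 19.2×0.7 + 11.59×1.00 = 25.03 kPa.
σ'_h = K_a σ'_v = 0.3625 × 25.03 = 9.072 kPa; u = γ_w × 1.00 = 9.810 kPa.
Total σ_h = 9.072 + 9.810 = 18.88 kPa.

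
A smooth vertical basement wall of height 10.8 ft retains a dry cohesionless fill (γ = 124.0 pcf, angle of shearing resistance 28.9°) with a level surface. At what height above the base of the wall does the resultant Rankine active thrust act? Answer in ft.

3.60 ft

K_a = 0.3484.
The pressure distribution is triangular, so the resultant acts at H/3 above the base = 10.8/3 = 3.600 ft.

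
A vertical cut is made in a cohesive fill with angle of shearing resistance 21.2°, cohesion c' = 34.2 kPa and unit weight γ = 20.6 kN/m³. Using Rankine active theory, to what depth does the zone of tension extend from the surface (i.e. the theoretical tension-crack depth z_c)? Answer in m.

K_a = tan²(45° − 21.2°/2) = 0.4688; √K_a = 0.6847.
The active pressure is zero where K_a γ z = 2c√K_a, so z_c = 2c/(γ√K_a) = 2×34.2/(20.6×0.6847) = 4.849 m.

4.85 m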